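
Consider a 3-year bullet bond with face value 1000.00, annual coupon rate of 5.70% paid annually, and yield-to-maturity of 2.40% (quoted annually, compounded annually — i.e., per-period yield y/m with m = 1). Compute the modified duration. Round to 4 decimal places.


Answer: Modified duration = 2.7818

Derivation:
Coupon per period c = face * coupon_rate / m = 57.000000
Periods per year m = 1; per-period yield y/m = 0.024000
Number of cashflows N = 3
Cashflows (t years, CF_t, discount factor 1/(1+y/m)^(m*t), PV):
  t = 1.0000: CF_t = 57.000000, DF = 0.976562, PV = 55.664062
  t = 2.0000: CF_t = 57.000000, DF = 0.953674, PV = 54.359436
  t = 3.0000: CF_t = 1057.000000, DF = 0.931323, PV = 984.407961
Price P = sum_t PV_t = 1094.431460
First compute Macaulay numerator sum_t t * PV_t:
  t * PV_t at t = 1.0000: 55.664062
  t * PV_t at t = 2.0000: 108.718872
  t * PV_t at t = 3.0000: 2953.223884
Macaulay duration D = 3117.606819 / 1094.431460 = 2.848609
Modified duration = D / (1 + y/m) = 2.848609 / (1 + 0.024000) = 2.781844


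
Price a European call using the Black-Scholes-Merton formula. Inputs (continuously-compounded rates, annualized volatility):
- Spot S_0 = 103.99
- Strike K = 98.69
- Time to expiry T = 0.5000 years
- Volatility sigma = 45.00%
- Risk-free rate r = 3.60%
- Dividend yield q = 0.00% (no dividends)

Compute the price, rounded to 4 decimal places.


Answer: Price = 16.5353

Derivation:
d1 = (ln(S/K) + (r - q + 0.5*sigma^2) * T) / (sigma * sqrt(T)) = 0.38006555
d2 = d1 - sigma * sqrt(T) = 0.06186750
exp(-rT) = 0.98216103; exp(-qT) = 1.00000000
C = S_0 * exp(-qT) * N(d1) - K * exp(-rT) * N(d2)
N(d1) = 0.64805162; N(d2) = 0.52466582
C = 103.9900 * 1.00000000 * 0.64805162 - 98.6900 * 0.98216103 * 0.52466582 = 16.5353


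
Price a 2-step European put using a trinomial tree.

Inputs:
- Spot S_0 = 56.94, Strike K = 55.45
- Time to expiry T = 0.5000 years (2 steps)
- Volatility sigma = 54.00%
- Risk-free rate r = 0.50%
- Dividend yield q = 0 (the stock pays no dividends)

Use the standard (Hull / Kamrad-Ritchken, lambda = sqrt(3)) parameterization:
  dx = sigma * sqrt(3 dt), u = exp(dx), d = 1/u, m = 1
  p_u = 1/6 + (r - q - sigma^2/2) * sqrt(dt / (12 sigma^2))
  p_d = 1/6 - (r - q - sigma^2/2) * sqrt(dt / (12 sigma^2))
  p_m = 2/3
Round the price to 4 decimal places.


Answer: Price = V(0,0) = 6.7526

Derivation:
dt = T/N = 0.250000; dx = sigma*sqrt(3*dt) = 0.467654
u = exp(dx) = 1.596245; d = 1/u = 0.626470
p_u = 0.129032, p_m = 0.666667, p_d = 0.204301
Discount per step: exp(-r*dt) = 0.998751
Stock lattice S(k, j) with j the centered position index:
  k=0: S(0,+0) = 56.9400
  k=1: S(1,-1) = 35.6712; S(1,+0) = 56.9400; S(1,+1) = 90.8902
  k=2: S(2,-2) = 22.3470; S(2,-1) = 35.6712; S(2,+0) = 56.9400; S(2,+1) = 90.8902; S(2,+2) = 145.0829
Terminal payoffs V(N, j) = max(K - S_T, 0):
  V(2,-2) = 33.103032; V(2,-1) = 19.778774; V(2,+0) = 0.000000; V(2,+1) = 0.000000; V(2,+2) = 0.000000
Backward induction: V(k, j) = exp(-r*dt) * [p_u * V(k+1, j+1) + p_m * V(k+1, j) + p_d * V(k+1, j-1)]
  V(1,-1) = exp(-r*dt) * [p_u*0.000000 + p_m*19.778774 + p_d*33.103032] = 19.923923
  V(1,+0) = exp(-r*dt) * [p_u*0.000000 + p_m*0.000000 + p_d*19.778774] = 4.035782
  V(1,+1) = exp(-r*dt) * [p_u*0.000000 + p_m*0.000000 + p_d*0.000000] = 0.000000
  V(0,+0) = exp(-r*dt) * [p_u*0.000000 + p_m*4.035782 + p_d*19.923923] = 6.752560


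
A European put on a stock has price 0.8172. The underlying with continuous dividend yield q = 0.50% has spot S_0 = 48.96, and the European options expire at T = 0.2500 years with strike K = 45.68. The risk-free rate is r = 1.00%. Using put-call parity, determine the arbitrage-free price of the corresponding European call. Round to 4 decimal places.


Answer: Call price = 4.1501

Derivation:
Put-call parity: C - P = S_0 * exp(-qT) - K * exp(-rT).
S_0 * exp(-qT) = 48.9600 * 0.99875078 = 48.89883823
K * exp(-rT) = 45.6800 * 0.99750312 = 45.56594263
C = P + S*exp(-qT) - K*exp(-rT)
C = 0.8172 + 48.89883823 - 45.56594263 = 4.1501


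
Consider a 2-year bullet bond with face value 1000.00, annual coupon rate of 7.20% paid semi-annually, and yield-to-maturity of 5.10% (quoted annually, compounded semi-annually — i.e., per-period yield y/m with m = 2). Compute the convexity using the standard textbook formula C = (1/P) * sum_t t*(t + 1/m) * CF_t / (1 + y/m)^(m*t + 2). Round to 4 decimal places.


Coupon per period c = face * coupon_rate / m = 36.000000
Periods per year m = 2; per-period yield y/m = 0.025500
Number of cashflows N = 4
Cashflows (t years, CF_t, discount factor 1/(1+y/m)^(m*t), PV):
  t = 0.5000: CF_t = 36.000000, DF = 0.975134, PV = 35.104827
  t = 1.0000: CF_t = 36.000000, DF = 0.950886, PV = 34.231913
  t = 1.5000: CF_t = 36.000000, DF = 0.927242, PV = 33.380705
  t = 2.0000: CF_t = 1036.000000, DF = 0.904185, PV = 936.735753
Price P = sum_t PV_t = 1039.453198
Convexity numerator sum_t t*(t + 1/m) * CF_t / (1+y/m)^(m*t + 2):
  t = 0.5000: term = 16.690353
  t = 1.0000: term = 48.825995
  t = 1.5000: term = 95.223783
  t = 2.0000: term = 4453.646795
Convexity = (1/P) * sum = 4614.386926 / 1039.453198 = 4.439245

Answer: Convexity = 4.4392


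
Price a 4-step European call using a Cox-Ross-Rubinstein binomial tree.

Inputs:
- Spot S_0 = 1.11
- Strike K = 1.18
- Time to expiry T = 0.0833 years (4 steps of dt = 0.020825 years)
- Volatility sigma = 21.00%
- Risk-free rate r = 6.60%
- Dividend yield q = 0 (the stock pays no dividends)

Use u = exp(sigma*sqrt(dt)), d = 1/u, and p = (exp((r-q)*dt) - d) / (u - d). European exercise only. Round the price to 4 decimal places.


Answer: Price = V(0,0) = 0.0051

Derivation:
dt = T/N = 0.020825
u = exp(sigma*sqrt(dt)) = 1.030769; d = 1/u = 0.970150
p = (exp((r-q)*dt) - d) / (u - d) = 0.515114
Discount per step: exp(-r*dt) = 0.998626
Stock lattice S(k, i) with i counting down-moves:
  k=0: S(0,0) = 1.1100
  k=1: S(1,0) = 1.1442; S(1,1) = 1.0769
  k=2: S(2,0) = 1.1794; S(2,1) = 1.1100; S(2,2) = 1.0447
  k=3: S(3,0) = 1.2156; S(3,1) = 1.1442; S(3,2) = 1.0769; S(3,3) = 1.0135
  k=4: S(4,0) = 1.2530; S(4,1) = 1.1794; S(4,2) = 1.1100; S(4,3) = 1.0447; S(4,4) = 0.9833
Terminal payoffs V(N, i) = max(S_T - K, 0):
  V(4,0) = 0.073048; V(4,1) = 0.000000; V(4,2) = 0.000000; V(4,3) = 0.000000; V(4,4) = 0.000000
Backward induction: V(k, i) = exp(-r*dt) * [p * V(k+1, i) + (1-p) * V(k+1, i+1)].
  V(3,0) = exp(-r*dt) * [p*0.073048 + (1-p)*0.000000] = 0.037577
  V(3,1) = exp(-r*dt) * [p*0.000000 + (1-p)*0.000000] = 0.000000
  V(3,2) = exp(-r*dt) * [p*0.000000 + (1-p)*0.000000] = 0.000000
  V(3,3) = exp(-r*dt) * [p*0.000000 + (1-p)*0.000000] = 0.000000
  V(2,0) = exp(-r*dt) * [p*0.037577 + (1-p)*0.000000] = 0.019330
  V(2,1) = exp(-r*dt) * [p*0.000000 + (1-p)*0.000000] = 0.000000
  V(2,2) = exp(-r*dt) * [p*0.000000 + (1-p)*0.000000] = 0.000000
  V(1,0) = exp(-r*dt) * [p*0.019330 + (1-p)*0.000000] = 0.009943
  V(1,1) = exp(-r*dt) * [p*0.000000 + (1-p)*0.000000] = 0.000000
  V(0,0) = exp(-r*dt) * [p*0.009943 + (1-p)*0.000000] = 0.005115


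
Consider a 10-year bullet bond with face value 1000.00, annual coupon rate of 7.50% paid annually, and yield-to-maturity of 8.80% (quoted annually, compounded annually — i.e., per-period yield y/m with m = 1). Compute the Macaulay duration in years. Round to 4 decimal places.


Answer: Macaulay duration = 7.2494 years

Derivation:
Coupon per period c = face * coupon_rate / m = 75.000000
Periods per year m = 1; per-period yield y/m = 0.088000
Number of cashflows N = 10
Cashflows (t years, CF_t, discount factor 1/(1+y/m)^(m*t), PV):
  t = 1.0000: CF_t = 75.000000, DF = 0.919118, PV = 68.933824
  t = 2.0000: CF_t = 75.000000, DF = 0.844777, PV = 63.358294
  t = 3.0000: CF_t = 75.000000, DF = 0.776450, PV = 58.233726
  t = 4.0000: CF_t = 75.000000, DF = 0.713649, PV = 53.523645
  t = 5.0000: CF_t = 75.000000, DF = 0.655927, PV = 49.194527
  t = 6.0000: CF_t = 75.000000, DF = 0.602874, PV = 45.215558
  t = 7.0000: CF_t = 75.000000, DF = 0.554112, PV = 41.558417
  t = 8.0000: CF_t = 75.000000, DF = 0.509294, PV = 38.197074
  t = 9.0000: CF_t = 75.000000, DF = 0.468101, PV = 35.107605
  t = 10.0000: CF_t = 1075.000000, DF = 0.430240, PV = 462.508278
Price P = sum_t PV_t = 915.830947
Macaulay numerator sum_t t * PV_t:
  t * PV_t at t = 1.0000: 68.933824
  t * PV_t at t = 2.0000: 126.716587
  t * PV_t at t = 3.0000: 174.701177
  t * PV_t at t = 4.0000: 214.094580
  t * PV_t at t = 5.0000: 245.972633
  t * PV_t at t = 6.0000: 271.293346
  t * PV_t at t = 7.0000: 290.908919
  t * PV_t at t = 8.0000: 305.576595
  t * PV_t at t = 9.0000: 315.968446
  t * PV_t at t = 10.0000: 4625.082785
Macaulay duration D = (sum_t t * PV_t) / P = 6639.248893 / 915.830947 = 7.249426


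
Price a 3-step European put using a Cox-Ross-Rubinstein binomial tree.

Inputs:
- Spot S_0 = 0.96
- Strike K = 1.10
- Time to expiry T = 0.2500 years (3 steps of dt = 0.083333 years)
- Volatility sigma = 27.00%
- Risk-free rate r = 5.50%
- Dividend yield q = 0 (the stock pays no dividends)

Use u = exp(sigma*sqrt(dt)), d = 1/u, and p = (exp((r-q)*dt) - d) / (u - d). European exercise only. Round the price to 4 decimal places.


Answer: Price = V(0,0) = 0.1397

Derivation:
dt = T/N = 0.083333
u = exp(sigma*sqrt(dt)) = 1.081060; d = 1/u = 0.925018
p = (exp((r-q)*dt) - d) / (u - d) = 0.509964
Discount per step: exp(-r*dt) = 0.995427
Stock lattice S(k, i) with i counting down-moves:
  k=0: S(0,0) = 0.9600
  k=1: S(1,0) = 1.0378; S(1,1) = 0.8880
  k=2: S(2,0) = 1.1219; S(2,1) = 0.9600; S(2,2) = 0.8214
  k=3: S(3,0) = 1.2129; S(3,1) = 1.0378; S(3,2) = 0.8880; S(3,3) = 0.7598
Terminal payoffs V(N, i) = max(K - S_T, 0):
  V(3,0) = 0.000000; V(3,1) = 0.062182; V(3,2) = 0.211983; V(3,3) = 0.340161
Backward induction: V(k, i) = exp(-r*dt) * [p * V(k+1, i) + (1-p) * V(k+1, i+1)].
  V(2,0) = exp(-r*dt) * [p*0.000000 + (1-p)*0.062182] = 0.030332
  V(2,1) = exp(-r*dt) * [p*0.062182 + (1-p)*0.211983] = 0.134970
  V(2,2) = exp(-r*dt) * [p*0.211983 + (1-p)*0.340161] = 0.273538
  V(1,0) = exp(-r*dt) * [p*0.030332 + (1-p)*0.134970] = 0.081235
  V(1,1) = exp(-r*dt) * [p*0.134970 + (1-p)*0.273538] = 0.201946
  V(0,0) = exp(-r*dt) * [p*0.081235 + (1-p)*0.201946] = 0.139746


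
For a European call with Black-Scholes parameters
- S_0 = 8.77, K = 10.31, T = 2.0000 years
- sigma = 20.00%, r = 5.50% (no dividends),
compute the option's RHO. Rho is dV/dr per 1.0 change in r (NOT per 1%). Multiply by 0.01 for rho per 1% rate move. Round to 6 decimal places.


d1 = -0.0416397210; d2 = -0.3244824335
phi(d1) = 0.3985965740; exp(-qT) = 1.0000000000; exp(-rT) = 0.8958341353
N(d2) = 0.3727864097
Rho = K*T*exp(-rT)*N(d2) = 10.3100 * 2.0000 * 0.8958341353 * 0.3727864097 = 6.886148

Answer: Rho = 6.886148


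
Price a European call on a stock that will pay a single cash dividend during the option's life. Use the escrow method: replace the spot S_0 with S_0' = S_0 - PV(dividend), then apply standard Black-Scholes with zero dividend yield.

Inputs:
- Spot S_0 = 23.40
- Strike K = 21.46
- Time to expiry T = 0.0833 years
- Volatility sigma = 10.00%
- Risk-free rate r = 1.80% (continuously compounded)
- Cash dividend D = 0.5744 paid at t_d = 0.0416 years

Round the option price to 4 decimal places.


PV(D) = D * exp(-r * t_d) = 0.5744 * 0.99925148 = 0.57397005
S_0' = S_0 - PV(D) = 23.4000 - 0.57397005 = 22.82602995
d1 = (ln(S_0'/K) + (r + sigma^2/2)*T) / (sigma*sqrt(T)) = 2.20453491
d2 = d1 - sigma*sqrt(T) = 2.17567317
exp(-rT) = 0.99850172
N(d1) = 0.98625663; N(d2) = 0.98521015
C = S_0' * N(d1) - K * exp(-rT) * N(d2) = 22.82602995 * 0.98625663 - 21.4600 * 0.99850172 * 0.98521015 = 1.4014

Answer: Price = 1.4014


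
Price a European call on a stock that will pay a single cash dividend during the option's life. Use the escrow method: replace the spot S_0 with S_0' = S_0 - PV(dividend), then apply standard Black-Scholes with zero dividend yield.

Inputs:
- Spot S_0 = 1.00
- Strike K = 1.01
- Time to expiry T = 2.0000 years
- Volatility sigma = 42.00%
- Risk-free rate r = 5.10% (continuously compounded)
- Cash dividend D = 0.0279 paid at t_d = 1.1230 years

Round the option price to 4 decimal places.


Answer: Price = 0.2523

Derivation:
PV(D) = D * exp(-r * t_d) = 0.0279 * 0.94433623 = 0.02634698
S_0' = S_0 - PV(D) = 1.0000 - 0.02634698 = 0.97365302
d1 = (ln(S_0'/K) + (r + sigma^2/2)*T) / (sigma*sqrt(T)) = 0.40700626
d2 = d1 - sigma*sqrt(T) = -0.18696343
exp(-rT) = 0.90302955
N(d1) = 0.65799831; N(d2) = 0.42584465
C = S_0' * N(d1) - K * exp(-rT) * N(d2) = 0.97365302 * 0.65799831 - 1.0100 * 0.90302955 * 0.42584465 = 0.2523


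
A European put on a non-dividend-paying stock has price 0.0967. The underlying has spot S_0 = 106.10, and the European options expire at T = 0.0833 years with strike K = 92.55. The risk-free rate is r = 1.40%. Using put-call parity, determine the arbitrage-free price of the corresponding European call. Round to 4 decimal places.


Answer: Call price = 13.7546

Derivation:
Put-call parity: C - P = S_0 * exp(-qT) - K * exp(-rT).
S_0 * exp(-qT) = 106.1000 * 1.00000000 = 106.10000000
K * exp(-rT) = 92.5500 * 0.99883448 = 92.44213110
C = P + S*exp(-qT) - K*exp(-rT)
C = 0.0967 + 106.10000000 - 92.44213110 = 13.7546


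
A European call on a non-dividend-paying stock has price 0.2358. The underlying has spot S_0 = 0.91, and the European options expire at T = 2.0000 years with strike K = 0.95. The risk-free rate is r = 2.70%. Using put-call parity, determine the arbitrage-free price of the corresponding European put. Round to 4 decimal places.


Answer: Put price = 0.2259

Derivation:
Put-call parity: C - P = S_0 * exp(-qT) - K * exp(-rT).
S_0 * exp(-qT) = 0.9100 * 1.00000000 = 0.91000000
K * exp(-rT) = 0.9500 * 0.94743211 = 0.90006050
P = C - S*exp(-qT) + K*exp(-rT)
P = 0.2358 - 0.91000000 + 0.90006050 = 0.2259


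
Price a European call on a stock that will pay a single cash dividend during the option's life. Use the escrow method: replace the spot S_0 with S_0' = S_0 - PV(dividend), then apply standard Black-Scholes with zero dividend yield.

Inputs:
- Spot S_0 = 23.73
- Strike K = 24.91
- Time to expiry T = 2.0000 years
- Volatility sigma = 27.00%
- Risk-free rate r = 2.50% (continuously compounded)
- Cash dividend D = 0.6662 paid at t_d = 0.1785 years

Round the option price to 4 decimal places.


Answer: Price = 3.2346

Derivation:
PV(D) = D * exp(-r * t_d) = 0.6662 * 0.99554744 = 0.66323371
S_0' = S_0 - PV(D) = 23.7300 - 0.66323371 = 23.06676629
d1 = (ln(S_0'/K) + (r + sigma^2/2)*T) / (sigma*sqrt(T)) = 0.12053176
d2 = d1 - sigma*sqrt(T) = -0.26130591
exp(-rT) = 0.95122942
N(d1) = 0.54796904; N(d2) = 0.39692831
C = S_0' * N(d1) - K * exp(-rT) * N(d2) = 23.06676629 * 0.54796904 - 24.9100 * 0.95122942 * 0.39692831 = 3.2346


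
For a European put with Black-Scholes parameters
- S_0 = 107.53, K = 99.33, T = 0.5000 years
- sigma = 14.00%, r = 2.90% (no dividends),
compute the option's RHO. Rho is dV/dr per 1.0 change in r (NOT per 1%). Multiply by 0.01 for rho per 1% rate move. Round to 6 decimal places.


Answer: Rho = -9.032561

Derivation:
d1 = 0.9972452010; d2 = 0.8982502516
phi(d1) = 0.2426373036; exp(-qT) = 1.0000000000; exp(-rT) = 0.9856046187
N(-d2) = 0.1845260741
Rho = -K*T*exp(-rT)*N(-d2) = -99.3300 * 0.5000 * 0.9856046187 * 0.1845260741 = -9.032561


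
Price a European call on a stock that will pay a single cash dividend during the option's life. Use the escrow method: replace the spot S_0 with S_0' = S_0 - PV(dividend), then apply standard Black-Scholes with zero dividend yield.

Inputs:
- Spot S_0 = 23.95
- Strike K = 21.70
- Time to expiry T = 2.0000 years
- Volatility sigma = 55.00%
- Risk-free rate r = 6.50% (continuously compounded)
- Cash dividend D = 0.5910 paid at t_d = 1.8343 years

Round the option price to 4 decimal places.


PV(D) = D * exp(-r * t_d) = 0.5910 * 0.88760407 = 0.52457401
S_0' = S_0 - PV(D) = 23.9500 - 0.52457401 = 23.42542599
d1 = (ln(S_0'/K) + (r + sigma^2/2)*T) / (sigma*sqrt(T)) = 0.65440772
d2 = d1 - sigma*sqrt(T) = -0.12340974
exp(-rT) = 0.87809543
N(d1) = 0.74357542; N(d2) = 0.45089132
C = S_0' * N(d1) - K * exp(-rT) * N(d2) = 23.42542599 * 0.74357542 - 21.7000 * 0.87809543 * 0.45089132 = 8.8270

Answer: Price = 8.8270


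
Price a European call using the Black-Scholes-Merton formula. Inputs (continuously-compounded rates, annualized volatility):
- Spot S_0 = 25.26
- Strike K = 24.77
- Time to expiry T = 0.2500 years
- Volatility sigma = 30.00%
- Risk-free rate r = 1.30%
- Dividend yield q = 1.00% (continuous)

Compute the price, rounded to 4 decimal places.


Answer: Price = 1.7586

Derivation:
d1 = (ln(S/K) + (r - q + 0.5*sigma^2) * T) / (sigma * sqrt(T)) = 0.21059249
d2 = d1 - sigma * sqrt(T) = 0.06059249
exp(-rT) = 0.99675528; exp(-qT) = 0.99750312
C = S_0 * exp(-qT) * N(d1) - K * exp(-rT) * N(d2)
N(d1) = 0.58339736; N(d2) = 0.52415812
C = 25.2600 * 0.99750312 * 0.58339736 - 24.7700 * 0.99675528 * 0.52415812 = 1.7586


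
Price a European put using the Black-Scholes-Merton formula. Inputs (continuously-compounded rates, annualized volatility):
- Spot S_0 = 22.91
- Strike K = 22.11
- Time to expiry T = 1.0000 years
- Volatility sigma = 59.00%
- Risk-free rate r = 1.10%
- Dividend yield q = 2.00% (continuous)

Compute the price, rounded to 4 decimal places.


Answer: Price = 4.8527

Derivation:
d1 = (ln(S/K) + (r - q + 0.5*sigma^2) * T) / (sigma * sqrt(T)) = 0.33998899
d2 = d1 - sigma * sqrt(T) = -0.25001101
exp(-rT) = 0.98906028; exp(-qT) = 0.98019867
P = K * exp(-rT) * N(-d2) - S_0 * exp(-qT) * N(-d1)
N(-d1) = 0.36693241; N(-d2) = 0.59871058
P = 22.1100 * 0.98906028 * 0.59871058 - 22.9100 * 0.98019867 * 0.36693241 = 4.8527


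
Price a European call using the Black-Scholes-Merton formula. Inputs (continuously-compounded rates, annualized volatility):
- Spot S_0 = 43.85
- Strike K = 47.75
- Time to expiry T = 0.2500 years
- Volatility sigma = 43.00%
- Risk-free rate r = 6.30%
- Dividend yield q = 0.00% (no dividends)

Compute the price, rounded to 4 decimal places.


d1 = (ln(S/K) + (r - q + 0.5*sigma^2) * T) / (sigma * sqrt(T)) = -0.21554348
d2 = d1 - sigma * sqrt(T) = -0.43054348
exp(-rT) = 0.98437338; exp(-qT) = 1.00000000
C = S_0 * exp(-qT) * N(d1) - K * exp(-rT) * N(d2)
N(d1) = 0.41467181; N(d2) = 0.33340017
C = 43.8500 * 1.00000000 * 0.41467181 - 47.7500 * 0.98437338 * 0.33340017 = 2.5123

Answer: Price = 2.5123


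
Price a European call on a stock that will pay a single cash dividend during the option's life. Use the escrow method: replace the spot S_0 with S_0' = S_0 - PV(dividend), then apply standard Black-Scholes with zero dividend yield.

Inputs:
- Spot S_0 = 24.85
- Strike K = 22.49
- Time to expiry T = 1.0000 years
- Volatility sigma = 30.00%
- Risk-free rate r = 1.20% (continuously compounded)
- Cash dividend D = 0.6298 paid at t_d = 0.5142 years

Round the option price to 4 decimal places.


Answer: Price = 3.8829

Derivation:
PV(D) = D * exp(-r * t_d) = 0.6298 * 0.99384860 = 0.62592585
S_0' = S_0 - PV(D) = 24.8500 - 0.62592585 = 24.22407415
d1 = (ln(S_0'/K) + (r + sigma^2/2)*T) / (sigma*sqrt(T)) = 0.43758724
d2 = d1 - sigma*sqrt(T) = 0.13758724
exp(-rT) = 0.98807171
N(d1) = 0.66915724; N(d2) = 0.55471668
C = S_0' * N(d1) - K * exp(-rT) * N(d2) = 24.22407415 * 0.66915724 - 22.4900 * 0.98807171 * 0.55471668 = 3.8829


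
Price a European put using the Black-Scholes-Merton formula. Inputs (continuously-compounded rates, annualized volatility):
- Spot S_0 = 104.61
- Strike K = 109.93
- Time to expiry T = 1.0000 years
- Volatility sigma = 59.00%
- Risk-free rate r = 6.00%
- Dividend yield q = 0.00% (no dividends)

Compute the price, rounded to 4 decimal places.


Answer: Price = 23.6074

Derivation:
d1 = (ln(S/K) + (r - q + 0.5*sigma^2) * T) / (sigma * sqrt(T)) = 0.31261924
d2 = d1 - sigma * sqrt(T) = -0.27738076
exp(-rT) = 0.94176453; exp(-qT) = 1.00000000
P = K * exp(-rT) * N(-d2) - S_0 * exp(-qT) * N(-d1)
N(-d1) = 0.37728498; N(-d2) = 0.60925612
P = 109.9300 * 0.94176453 * 0.60925612 - 104.6100 * 1.00000000 * 0.37728498 = 23.6074


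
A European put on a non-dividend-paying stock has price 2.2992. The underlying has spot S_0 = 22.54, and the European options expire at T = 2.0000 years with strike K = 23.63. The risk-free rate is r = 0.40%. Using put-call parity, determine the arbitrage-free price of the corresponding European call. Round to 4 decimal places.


Put-call parity: C - P = S_0 * exp(-qT) - K * exp(-rT).
S_0 * exp(-qT) = 22.5400 * 1.00000000 = 22.54000000
K * exp(-rT) = 23.6300 * 0.99203191 = 23.44171415
C = P + S*exp(-qT) - K*exp(-rT)
C = 2.2992 + 22.54000000 - 23.44171415 = 1.3975

Answer: Call price = 1.3975


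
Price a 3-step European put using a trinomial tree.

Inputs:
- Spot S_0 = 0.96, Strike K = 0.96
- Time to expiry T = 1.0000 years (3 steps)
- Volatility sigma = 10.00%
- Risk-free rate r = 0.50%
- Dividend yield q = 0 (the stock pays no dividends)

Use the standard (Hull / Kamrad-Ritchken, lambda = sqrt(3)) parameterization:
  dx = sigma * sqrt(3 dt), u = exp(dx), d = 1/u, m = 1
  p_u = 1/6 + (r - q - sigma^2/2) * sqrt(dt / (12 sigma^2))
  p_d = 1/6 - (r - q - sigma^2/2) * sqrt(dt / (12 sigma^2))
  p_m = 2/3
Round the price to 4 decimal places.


dt = T/N = 0.333333; dx = sigma*sqrt(3*dt) = 0.100000
u = exp(dx) = 1.105171; d = 1/u = 0.904837
p_u = 0.166667, p_m = 0.666667, p_d = 0.166667
Discount per step: exp(-r*dt) = 0.998335
Stock lattice S(k, j) with j the centered position index:
  k=0: S(0,+0) = 0.9600
  k=1: S(1,-1) = 0.8686; S(1,+0) = 0.9600; S(1,+1) = 1.0610
  k=2: S(2,-2) = 0.7860; S(2,-1) = 0.8686; S(2,+0) = 0.9600; S(2,+1) = 1.0610; S(2,+2) = 1.1725
  k=3: S(3,-3) = 0.7112; S(3,-2) = 0.7860; S(3,-1) = 0.8686; S(3,+0) = 0.9600; S(3,+1) = 1.0610; S(3,+2) = 1.1725; S(3,+3) = 1.2959
Terminal payoffs V(N, j) = max(K - S_T, 0):
  V(3,-3) = 0.248815; V(3,-2) = 0.174018; V(3,-1) = 0.091356; V(3,+0) = 0.000000; V(3,+1) = 0.000000; V(3,+2) = 0.000000; V(3,+3) = 0.000000
Backward induction: V(k, j) = exp(-r*dt) * [p_u * V(k+1, j+1) + p_m * V(k+1, j) + p_d * V(k+1, j-1)]
  V(2,-2) = exp(-r*dt) * [p_u*0.091356 + p_m*0.174018 + p_d*0.248815] = 0.172420
  V(2,-1) = exp(-r*dt) * [p_u*0.000000 + p_m*0.091356 + p_d*0.174018] = 0.089757
  V(2,+0) = exp(-r*dt) * [p_u*0.000000 + p_m*0.000000 + p_d*0.091356] = 0.015201
  V(2,+1) = exp(-r*dt) * [p_u*0.000000 + p_m*0.000000 + p_d*0.000000] = 0.000000
  V(2,+2) = exp(-r*dt) * [p_u*0.000000 + p_m*0.000000 + p_d*0.000000] = 0.000000
  V(1,-1) = exp(-r*dt) * [p_u*0.015201 + p_m*0.089757 + p_d*0.172420] = 0.090957
  V(1,+0) = exp(-r*dt) * [p_u*0.000000 + p_m*0.015201 + p_d*0.089757] = 0.025052
  V(1,+1) = exp(-r*dt) * [p_u*0.000000 + p_m*0.000000 + p_d*0.015201] = 0.002529
  V(0,+0) = exp(-r*dt) * [p_u*0.002529 + p_m*0.025052 + p_d*0.090957] = 0.032228

Answer: Price = V(0,0) = 0.0322


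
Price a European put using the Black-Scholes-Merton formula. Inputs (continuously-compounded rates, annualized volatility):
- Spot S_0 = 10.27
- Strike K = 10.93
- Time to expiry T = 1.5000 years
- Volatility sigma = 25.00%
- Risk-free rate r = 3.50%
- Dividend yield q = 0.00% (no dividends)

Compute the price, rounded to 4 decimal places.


d1 = (ln(S/K) + (r - q + 0.5*sigma^2) * T) / (sigma * sqrt(T)) = 0.12113779
d2 = d1 - sigma * sqrt(T) = -0.18504843
exp(-rT) = 0.94885432; exp(-qT) = 1.00000000
P = K * exp(-rT) * N(-d2) - S_0 * exp(-qT) * N(-d1)
N(-d1) = 0.45179095; N(-d2) = 0.57340447
P = 10.9300 * 0.94885432 * 0.57340447 - 10.2700 * 1.00000000 * 0.45179095 = 1.3069

Answer: Price = 1.3069


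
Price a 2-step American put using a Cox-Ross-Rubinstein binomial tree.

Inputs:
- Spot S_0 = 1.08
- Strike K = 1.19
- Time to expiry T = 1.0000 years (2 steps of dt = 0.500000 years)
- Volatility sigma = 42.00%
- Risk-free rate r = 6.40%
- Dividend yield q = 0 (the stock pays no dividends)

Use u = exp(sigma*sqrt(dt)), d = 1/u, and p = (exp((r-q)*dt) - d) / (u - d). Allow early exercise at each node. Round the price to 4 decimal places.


dt = T/N = 0.500000
u = exp(sigma*sqrt(dt)) = 1.345795; d = 1/u = 0.743055
p = (exp((r-q)*dt) - d) / (u - d) = 0.480244
Discount per step: exp(-r*dt) = 0.968507
Stock lattice S(k, i) with i counting down-moves:
  k=0: S(0,0) = 1.0800
  k=1: S(1,0) = 1.4535; S(1,1) = 0.8025
  k=2: S(2,0) = 1.9561; S(2,1) = 1.0800; S(2,2) = 0.5963
Terminal payoffs V(N, i) = max(K - S_T, 0):
  V(2,0) = 0.000000; V(2,1) = 0.110000; V(2,2) = 0.593698
Backward induction: V(k, i) = exp(-r*dt) * [p * V(k+1, i) + (1-p) * V(k+1, i+1)]; then take max(V_cont, immediate exercise) for American.
  V(1,0) = exp(-r*dt) * [p*0.000000 + (1-p)*0.110000] = 0.055373; exercise = 0.000000; V(1,0) = max -> 0.055373
  V(1,1) = exp(-r*dt) * [p*0.110000 + (1-p)*0.593698] = 0.350023; exercise = 0.387500; V(1,1) = max -> 0.387500
  V(0,0) = exp(-r*dt) * [p*0.055373 + (1-p)*0.387500] = 0.220817; exercise = 0.110000; V(0,0) = max -> 0.220817

Answer: Price = V(0,0) = 0.2208


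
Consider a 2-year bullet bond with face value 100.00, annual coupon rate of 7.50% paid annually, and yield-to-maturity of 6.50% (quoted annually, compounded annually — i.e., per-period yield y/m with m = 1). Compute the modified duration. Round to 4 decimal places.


Coupon per period c = face * coupon_rate / m = 7.500000
Periods per year m = 1; per-period yield y/m = 0.065000
Number of cashflows N = 2
Cashflows (t years, CF_t, discount factor 1/(1+y/m)^(m*t), PV):
  t = 1.0000: CF_t = 7.500000, DF = 0.938967, PV = 7.042254
  t = 2.0000: CF_t = 107.500000, DF = 0.881659, PV = 94.778373
Price P = sum_t PV_t = 101.820626
First compute Macaulay numerator sum_t t * PV_t:
  t * PV_t at t = 1.0000: 7.042254
  t * PV_t at t = 2.0000: 189.556746
Macaulay duration D = 196.598999 / 101.820626 = 1.930837
Modified duration = D / (1 + y/m) = 1.930837 / (1 + 0.065000) = 1.812992

Answer: Modified duration = 1.8130


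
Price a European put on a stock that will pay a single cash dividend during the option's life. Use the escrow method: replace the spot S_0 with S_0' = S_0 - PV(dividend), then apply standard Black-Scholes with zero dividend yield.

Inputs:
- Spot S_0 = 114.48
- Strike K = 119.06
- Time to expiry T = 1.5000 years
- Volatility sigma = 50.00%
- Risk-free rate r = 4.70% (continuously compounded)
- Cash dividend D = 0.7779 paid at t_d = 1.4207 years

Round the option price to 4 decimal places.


PV(D) = D * exp(-r * t_d) = 0.7779 * 0.93540761 = 0.72765358
S_0' = S_0 - PV(D) = 114.4800 - 0.72765358 = 113.75234642
d1 = (ln(S_0'/K) + (r + sigma^2/2)*T) / (sigma*sqrt(T)) = 0.34684141
d2 = d1 - sigma*sqrt(T) = -0.26553103
exp(-rT) = 0.93192774
N(-d1) = 0.36435523; N(-d2) = 0.60469979
P = K * exp(-rT) * N(-d2) - S_0' * N(-d1) = 119.0600 * 0.93192774 * 0.60469979 - 113.75234642 * 0.36435523 = 25.6484

Answer: Price = 25.6484


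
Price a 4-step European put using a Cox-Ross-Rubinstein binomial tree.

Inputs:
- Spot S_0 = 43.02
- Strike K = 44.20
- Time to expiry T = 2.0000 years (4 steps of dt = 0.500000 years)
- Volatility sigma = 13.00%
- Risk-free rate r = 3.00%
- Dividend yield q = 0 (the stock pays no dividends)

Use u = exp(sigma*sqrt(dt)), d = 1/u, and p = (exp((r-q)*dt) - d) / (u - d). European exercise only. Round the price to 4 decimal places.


dt = T/N = 0.500000
u = exp(sigma*sqrt(dt)) = 1.096281; d = 1/u = 0.912175
p = (exp((r-q)*dt) - d) / (u - d) = 0.559124
Discount per step: exp(-r*dt) = 0.985112
Stock lattice S(k, i) with i counting down-moves:
  k=0: S(0,0) = 43.0200
  k=1: S(1,0) = 47.1620; S(1,1) = 39.2418
  k=2: S(2,0) = 51.7028; S(2,1) = 43.0200; S(2,2) = 35.7953
  k=3: S(3,0) = 56.6809; S(3,1) = 47.1620; S(3,2) = 39.2418; S(3,3) = 32.6516
  k=4: S(4,0) = 62.1382; S(4,1) = 51.7028; S(4,2) = 43.0200; S(4,3) = 35.7953; S(4,4) = 29.7839
Terminal payoffs V(N, i) = max(K - S_T, 0):
  V(4,0) = 0.000000; V(4,1) = 0.000000; V(4,2) = 1.180000; V(4,3) = 8.404673; V(4,4) = 14.416052
Backward induction: V(k, i) = exp(-r*dt) * [p * V(k+1, i) + (1-p) * V(k+1, i+1)].
  V(3,0) = exp(-r*dt) * [p*0.000000 + (1-p)*0.000000] = 0.000000
  V(3,1) = exp(-r*dt) * [p*0.000000 + (1-p)*1.180000] = 0.512489
  V(3,2) = exp(-r*dt) * [p*1.180000 + (1-p)*8.404673] = 4.300197
  V(3,3) = exp(-r*dt) * [p*8.404673 + (1-p)*14.416052] = 10.890360
  V(2,0) = exp(-r*dt) * [p*0.000000 + (1-p)*0.512489] = 0.222580
  V(2,1) = exp(-r*dt) * [p*0.512489 + (1-p)*4.300197] = 2.149908
  V(2,2) = exp(-r*dt) * [p*4.300197 + (1-p)*10.890360] = 7.098365
  V(1,0) = exp(-r*dt) * [p*0.222580 + (1-p)*2.149908] = 1.056329
  V(1,1) = exp(-r*dt) * [p*2.149908 + (1-p)*7.098365] = 4.267076
  V(0,0) = exp(-r*dt) * [p*1.056329 + (1-p)*4.267076] = 2.435070

Answer: Price = V(0,0) = 2.4351


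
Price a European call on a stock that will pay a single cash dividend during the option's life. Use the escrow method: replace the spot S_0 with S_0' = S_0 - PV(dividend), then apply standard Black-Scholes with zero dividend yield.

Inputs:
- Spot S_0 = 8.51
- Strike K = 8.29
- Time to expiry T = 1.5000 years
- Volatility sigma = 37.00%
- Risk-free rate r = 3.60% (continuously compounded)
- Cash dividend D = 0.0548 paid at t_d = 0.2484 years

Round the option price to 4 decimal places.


Answer: Price = 1.7815

Derivation:
PV(D) = D * exp(-r * t_d) = 0.0548 * 0.99109746 = 0.05431214
S_0' = S_0 - PV(D) = 8.5100 - 0.05431214 = 8.45568786
d1 = (ln(S_0'/K) + (r + sigma^2/2)*T) / (sigma*sqrt(T)) = 0.38941230
d2 = d1 - sigma*sqrt(T) = -0.06374330
exp(-rT) = 0.94743211
N(d1) = 0.65151441; N(d2) = 0.47458731
C = S_0' * N(d1) - K * exp(-rT) * N(d2) = 8.45568786 * 0.65151441 - 8.2900 * 0.94743211 * 0.47458731 = 1.7815


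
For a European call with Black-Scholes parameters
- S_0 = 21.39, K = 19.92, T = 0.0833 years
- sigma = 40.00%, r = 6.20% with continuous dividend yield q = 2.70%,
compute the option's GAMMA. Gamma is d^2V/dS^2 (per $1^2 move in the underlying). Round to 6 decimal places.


d1 = 0.6997046321; d2 = 0.5842576746
phi(d1) = 0.3123184873; exp(-qT) = 0.9977534273; exp(-rT) = 0.9948487136
Gamma = exp(-qT) * phi(d1) / (S * sigma * sqrt(T)) = 0.9977534273 * 0.3123184873 / (21.3900 * 0.4000 * 0.2886173938) = 0.126191

Answer: Gamma = 0.126191


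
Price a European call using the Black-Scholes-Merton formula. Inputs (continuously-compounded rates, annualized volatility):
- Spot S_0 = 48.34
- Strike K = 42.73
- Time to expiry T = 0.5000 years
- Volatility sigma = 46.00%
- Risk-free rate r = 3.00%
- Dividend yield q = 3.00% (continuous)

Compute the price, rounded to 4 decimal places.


d1 = (ln(S/K) + (r - q + 0.5*sigma^2) * T) / (sigma * sqrt(T)) = 0.54188398
d2 = d1 - sigma * sqrt(T) = 0.21661486
exp(-rT) = 0.98511194; exp(-qT) = 0.98511194
C = S_0 * exp(-qT) * N(d1) - K * exp(-rT) * N(d2)
N(d1) = 0.70605078; N(d2) = 0.58574575
C = 48.3400 * 0.98511194 * 0.70605078 - 42.7300 * 0.98511194 * 0.58574575 = 8.9661

Answer: Price = 8.9661


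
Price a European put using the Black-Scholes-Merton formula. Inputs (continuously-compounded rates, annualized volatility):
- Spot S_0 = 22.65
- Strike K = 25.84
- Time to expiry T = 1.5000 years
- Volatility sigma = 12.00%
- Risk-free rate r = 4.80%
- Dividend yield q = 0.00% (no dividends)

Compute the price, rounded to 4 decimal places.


Answer: Price = 2.1764

Derivation:
d1 = (ln(S/K) + (r - q + 0.5*sigma^2) * T) / (sigma * sqrt(T)) = -0.33315664
d2 = d1 - sigma * sqrt(T) = -0.48012603
exp(-rT) = 0.93053090; exp(-qT) = 1.00000000
P = K * exp(-rT) * N(-d2) - S_0 * exp(-qT) * N(-d1)
N(-d1) = 0.63049198; N(-d2) = 0.68443111
P = 25.8400 * 0.93053090 * 0.68443111 - 22.6500 * 1.00000000 * 0.63049198 = 2.1764


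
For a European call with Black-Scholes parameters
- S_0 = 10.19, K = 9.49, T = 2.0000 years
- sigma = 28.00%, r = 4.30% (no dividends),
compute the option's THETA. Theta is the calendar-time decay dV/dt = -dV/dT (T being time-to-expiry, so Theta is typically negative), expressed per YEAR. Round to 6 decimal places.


d1 = 0.5948996290; d2 = 0.1989198316
phi(d1) = 0.3342415588; exp(-qT) = 1.0000000000; exp(-rT) = 0.9175942312
Theta = -S*exp(-qT)*phi(d1)*sigma/(2*sqrt(T)) - r*K*exp(-rT)*N(d2) + q*S*exp(-qT)*N(d1)
N(d1) = 0.7240447174; N(d2) = 0.5788372719; sqrt(T) = 1.4142135624
Term 1 = -10.1900 * 1.0000000000 * 0.3342415588 * 0.2800 / (2 * 1.4142135624) = -0.3371690249
Term 2 = -0.0430 * 9.4900 * 0.9175942312 * 0.5788372719 = -0.2167413782
Term 3 = 0 (no dividend yield, q = 0)
Theta = -0.3371690249 + (-0.2167413782) + (0.0000000000) = -0.553910

Answer: Theta = -0.553910


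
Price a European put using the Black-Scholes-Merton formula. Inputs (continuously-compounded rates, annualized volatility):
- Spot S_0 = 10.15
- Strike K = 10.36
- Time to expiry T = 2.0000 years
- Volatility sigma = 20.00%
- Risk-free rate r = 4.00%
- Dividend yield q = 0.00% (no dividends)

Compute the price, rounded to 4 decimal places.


d1 = (ln(S/K) + (r - q + 0.5*sigma^2) * T) / (sigma * sqrt(T)) = 0.35186153
d2 = d1 - sigma * sqrt(T) = 0.06901881
exp(-rT) = 0.92311635; exp(-qT) = 1.00000000
P = K * exp(-rT) * N(-d2) - S_0 * exp(-qT) * N(-d1)
N(-d1) = 0.36247106; N(-d2) = 0.47248732
P = 10.3600 * 0.92311635 * 0.47248732 - 10.1500 * 1.00000000 * 0.36247106 = 0.8395

Answer: Price = 0.8395


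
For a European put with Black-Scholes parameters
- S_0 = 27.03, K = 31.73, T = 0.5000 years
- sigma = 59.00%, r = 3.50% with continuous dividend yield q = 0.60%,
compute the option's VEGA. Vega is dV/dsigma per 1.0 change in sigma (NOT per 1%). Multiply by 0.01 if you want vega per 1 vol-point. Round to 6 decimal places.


Answer: Vega = 7.527073

Derivation:
d1 = -0.1409185801; d2 = -0.5581115810
phi(d1) = 0.3950007733; exp(-qT) = 0.9970044955; exp(-rT) = 0.9826522357
Vega = S * exp(-qT) * phi(d1) * sqrt(T) = 27.0300 * 0.9970044955 * 0.3950007733 * 0.7071067812 = 7.527073


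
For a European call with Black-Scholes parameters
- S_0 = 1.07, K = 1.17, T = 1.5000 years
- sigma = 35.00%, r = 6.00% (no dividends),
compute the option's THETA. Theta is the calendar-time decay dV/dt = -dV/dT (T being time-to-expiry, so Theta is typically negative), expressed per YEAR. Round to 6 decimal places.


d1 = 0.2158581335; d2 = -0.2128025715
phi(d1) = 0.3897554062; exp(-qT) = 1.0000000000; exp(-rT) = 0.9139311853
Theta = -S*exp(-qT)*phi(d1)*sigma/(2*sqrt(T)) - r*K*exp(-rT)*N(d2) + q*S*exp(-qT)*N(d1)
N(d1) = 0.5854508338; N(d2) = 0.4157404789; sqrt(T) = 1.2247448714
Term 1 = -1.0700 * 1.0000000000 * 0.3897554062 * 0.3500 / (2 * 1.2247448714) = -0.0595893084
Term 2 = -0.0600 * 1.1700 * 0.9139311853 * 0.4157404789 = -0.0266730648
Term 3 = 0 (no dividend yield, q = 0)
Theta = -0.0595893084 + (-0.0266730648) + (0.0000000000) = -0.086262

Answer: Theta = -0.086262


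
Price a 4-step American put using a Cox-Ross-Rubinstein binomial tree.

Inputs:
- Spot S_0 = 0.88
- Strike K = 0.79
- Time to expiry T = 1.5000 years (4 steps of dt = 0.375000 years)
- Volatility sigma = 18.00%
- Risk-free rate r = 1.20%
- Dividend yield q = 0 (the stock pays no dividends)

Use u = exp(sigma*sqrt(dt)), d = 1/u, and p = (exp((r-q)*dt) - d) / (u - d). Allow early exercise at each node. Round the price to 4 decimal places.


dt = T/N = 0.375000
u = exp(sigma*sqrt(dt)) = 1.116532; d = 1/u = 0.895631
p = (exp((r-q)*dt) - d) / (u - d) = 0.492888
Discount per step: exp(-r*dt) = 0.995510
Stock lattice S(k, i) with i counting down-moves:
  k=0: S(0,0) = 0.8800
  k=1: S(1,0) = 0.9825; S(1,1) = 0.7882
  k=2: S(2,0) = 1.0970; S(2,1) = 0.8800; S(2,2) = 0.7059
  k=3: S(3,0) = 1.2249; S(3,1) = 0.9825; S(3,2) = 0.7882; S(3,3) = 0.6322
  k=4: S(4,0) = 1.3676; S(4,1) = 1.0970; S(4,2) = 0.8800; S(4,3) = 0.7059; S(4,4) = 0.5662
Terminal payoffs V(N, i) = max(K - S_T, 0):
  V(4,0) = 0.000000; V(4,1) = 0.000000; V(4,2) = 0.000000; V(4,3) = 0.084104; V(4,4) = 0.223762
Backward induction: V(k, i) = exp(-r*dt) * [p * V(k+1, i) + (1-p) * V(k+1, i+1)]; then take max(V_cont, immediate exercise) for American.
  V(3,0) = exp(-r*dt) * [p*0.000000 + (1-p)*0.000000] = 0.000000; exercise = 0.000000; V(3,0) = max -> 0.000000
  V(3,1) = exp(-r*dt) * [p*0.000000 + (1-p)*0.000000] = 0.000000; exercise = 0.000000; V(3,1) = max -> 0.000000
  V(3,2) = exp(-r*dt) * [p*0.000000 + (1-p)*0.084104] = 0.042459; exercise = 0.001845; V(3,2) = max -> 0.042459
  V(3,3) = exp(-r*dt) * [p*0.084104 + (1-p)*0.223762] = 0.154231; exercise = 0.157778; V(3,3) = max -> 0.157778
  V(2,0) = exp(-r*dt) * [p*0.000000 + (1-p)*0.000000] = 0.000000; exercise = 0.000000; V(2,0) = max -> 0.000000
  V(2,1) = exp(-r*dt) * [p*0.000000 + (1-p)*0.042459] = 0.021435; exercise = 0.000000; V(2,1) = max -> 0.021435
  V(2,2) = exp(-r*dt) * [p*0.042459 + (1-p)*0.157778] = 0.100485; exercise = 0.084104; V(2,2) = max -> 0.100485
  V(1,0) = exp(-r*dt) * [p*0.000000 + (1-p)*0.021435] = 0.010821; exercise = 0.000000; V(1,0) = max -> 0.010821
  V(1,1) = exp(-r*dt) * [p*0.021435 + (1-p)*0.100485] = 0.061246; exercise = 0.001845; V(1,1) = max -> 0.061246
  V(0,0) = exp(-r*dt) * [p*0.010821 + (1-p)*0.061246] = 0.036229; exercise = 0.000000; V(0,0) = max -> 0.036229

Answer: Price = V(0,0) = 0.0362


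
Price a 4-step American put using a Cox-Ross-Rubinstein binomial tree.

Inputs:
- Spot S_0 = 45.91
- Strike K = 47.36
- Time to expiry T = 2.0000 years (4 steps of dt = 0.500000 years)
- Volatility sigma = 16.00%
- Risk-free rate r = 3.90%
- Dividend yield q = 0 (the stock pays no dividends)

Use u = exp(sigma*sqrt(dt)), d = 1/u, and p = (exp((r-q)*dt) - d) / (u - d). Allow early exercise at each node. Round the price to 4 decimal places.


Answer: Price = V(0,0) = 3.5697

Derivation:
dt = T/N = 0.500000
u = exp(sigma*sqrt(dt)) = 1.119785; d = 1/u = 0.893028
p = (exp((r-q)*dt) - d) / (u - d) = 0.558585
Discount per step: exp(-r*dt) = 0.980689
Stock lattice S(k, i) with i counting down-moves:
  k=0: S(0,0) = 45.9100
  k=1: S(1,0) = 51.4093; S(1,1) = 40.9989
  k=2: S(2,0) = 57.5674; S(2,1) = 45.9100; S(2,2) = 36.6132
  k=3: S(3,0) = 64.4632; S(3,1) = 51.4093; S(3,2) = 40.9989; S(3,3) = 32.6966
  k=4: S(4,0) = 72.1849; S(4,1) = 57.5674; S(4,2) = 45.9100; S(4,3) = 36.6132; S(4,4) = 29.1990
Terminal payoffs V(N, i) = max(K - S_T, 0):
  V(4,0) = 0.000000; V(4,1) = 0.000000; V(4,2) = 1.450000; V(4,3) = 10.746802; V(4,4) = 18.160995
Backward induction: V(k, i) = exp(-r*dt) * [p * V(k+1, i) + (1-p) * V(k+1, i+1)]; then take max(V_cont, immediate exercise) for American.
  V(3,0) = exp(-r*dt) * [p*0.000000 + (1-p)*0.000000] = 0.000000; exercise = 0.000000; V(3,0) = max -> 0.000000
  V(3,1) = exp(-r*dt) * [p*0.000000 + (1-p)*1.450000] = 0.627692; exercise = 0.000000; V(3,1) = max -> 0.627692
  V(3,2) = exp(-r*dt) * [p*1.450000 + (1-p)*10.746802] = 5.446500; exercise = 6.361074; V(3,2) = max -> 6.361074
  V(3,3) = exp(-r*dt) * [p*10.746802 + (1-p)*18.160995] = 13.748806; exercise = 14.663380; V(3,3) = max -> 14.663380
  V(2,0) = exp(-r*dt) * [p*0.000000 + (1-p)*0.627692] = 0.271722; exercise = 0.000000; V(2,0) = max -> 0.271722
  V(2,1) = exp(-r*dt) * [p*0.627692 + (1-p)*6.361074] = 3.097500; exercise = 1.450000; V(2,1) = max -> 3.097500
  V(2,2) = exp(-r*dt) * [p*6.361074 + (1-p)*14.663380] = 9.832228; exercise = 10.746802; V(2,2) = max -> 10.746802
  V(1,0) = exp(-r*dt) * [p*0.271722 + (1-p)*3.097500] = 1.489728; exercise = 0.000000; V(1,0) = max -> 1.489728
  V(1,1) = exp(-r*dt) * [p*3.097500 + (1-p)*10.746802] = 6.348997; exercise = 6.361074; V(1,1) = max -> 6.361074
  V(0,0) = exp(-r*dt) * [p*1.489728 + (1-p)*6.361074] = 3.569721; exercise = 1.450000; V(0,0) = max -> 3.569721


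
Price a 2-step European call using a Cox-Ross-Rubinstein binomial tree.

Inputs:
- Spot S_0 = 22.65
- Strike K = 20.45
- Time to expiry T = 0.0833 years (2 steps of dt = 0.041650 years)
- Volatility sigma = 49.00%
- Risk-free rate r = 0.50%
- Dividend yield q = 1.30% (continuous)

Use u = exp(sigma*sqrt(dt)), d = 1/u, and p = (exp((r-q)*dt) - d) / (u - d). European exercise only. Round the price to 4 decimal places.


dt = T/N = 0.041650
u = exp(sigma*sqrt(dt)) = 1.105172; d = 1/u = 0.904837
p = (exp((r-q)*dt) - d) / (u - d) = 0.473358
Discount per step: exp(-r*dt) = 0.999792
Stock lattice S(k, i) with i counting down-moves:
  k=0: S(0,0) = 22.6500
  k=1: S(1,0) = 25.0321; S(1,1) = 20.4946
  k=2: S(2,0) = 27.6648; S(2,1) = 22.6500; S(2,2) = 18.5442
Terminal payoffs V(N, i) = max(S_T - K, 0):
  V(2,0) = 7.214818; V(2,1) = 2.200000; V(2,2) = 0.000000
Backward induction: V(k, i) = exp(-r*dt) * [p * V(k+1, i) + (1-p) * V(k+1, i+1)].
  V(1,0) = exp(-r*dt) * [p*7.214818 + (1-p)*2.200000] = 4.572850
  V(1,1) = exp(-r*dt) * [p*2.200000 + (1-p)*0.000000] = 1.041170
  V(0,0) = exp(-r*dt) * [p*4.572850 + (1-p)*1.041170] = 2.712353

Answer: Price = V(0,0) = 2.7124
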